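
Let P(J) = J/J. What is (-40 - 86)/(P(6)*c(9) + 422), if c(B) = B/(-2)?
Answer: -252/835 ≈ -0.30180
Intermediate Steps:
c(B) = -B/2 (c(B) = B*(-1/2) = -B/2)
P(J) = 1
(-40 - 86)/(P(6)*c(9) + 422) = (-40 - 86)/(1*(-1/2*9) + 422) = -126/(1*(-9/2) + 422) = -126/(-9/2 + 422) = -126/835/2 = -126*2/835 = -252/835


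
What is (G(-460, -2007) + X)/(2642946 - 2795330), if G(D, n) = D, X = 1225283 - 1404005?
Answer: 89591/76192 ≈ 1.1759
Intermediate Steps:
X = -178722
(G(-460, -2007) + X)/(2642946 - 2795330) = (-460 - 178722)/(2642946 - 2795330) = -179182/(-152384) = -179182*(-1/152384) = 89591/76192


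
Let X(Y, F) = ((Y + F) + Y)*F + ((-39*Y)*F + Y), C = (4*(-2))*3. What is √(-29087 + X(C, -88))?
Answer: I*√99511 ≈ 315.45*I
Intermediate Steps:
C = -24 (C = -8*3 = -24)
X(Y, F) = Y + F*(F + 2*Y) - 39*F*Y (X(Y, F) = ((F + Y) + Y)*F + (-39*F*Y + Y) = (F + 2*Y)*F + (Y - 39*F*Y) = F*(F + 2*Y) + (Y - 39*F*Y) = Y + F*(F + 2*Y) - 39*F*Y)
√(-29087 + X(C, -88)) = √(-29087 + (-24 + (-88)² - 37*(-88)*(-24))) = √(-29087 + (-24 + 7744 - 78144)) = √(-29087 - 70424) = √(-99511) = I*√99511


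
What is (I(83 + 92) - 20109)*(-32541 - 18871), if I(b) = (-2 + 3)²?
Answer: 1033792496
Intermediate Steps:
I(b) = 1 (I(b) = 1² = 1)
(I(83 + 92) - 20109)*(-32541 - 18871) = (1 - 20109)*(-32541 - 18871) = -20108*(-51412) = 1033792496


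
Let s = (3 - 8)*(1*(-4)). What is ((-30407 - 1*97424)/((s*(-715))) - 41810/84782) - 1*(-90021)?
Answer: 4961369723611/55108300 ≈ 90030.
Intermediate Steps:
s = 20 (s = -5*(-4) = 20)
((-30407 - 1*97424)/((s*(-715))) - 41810/84782) - 1*(-90021) = ((-30407 - 1*97424)/((20*(-715))) - 41810/84782) - 1*(-90021) = ((-30407 - 97424)/(-14300) - 41810*1/84782) + 90021 = (-127831*(-1/14300) - 20905/42391) + 90021 = (11621/1300 - 20905/42391) + 90021 = 465449311/55108300 + 90021 = 4961369723611/55108300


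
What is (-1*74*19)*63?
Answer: -88578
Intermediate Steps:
(-1*74*19)*63 = -74*19*63 = -1406*63 = -88578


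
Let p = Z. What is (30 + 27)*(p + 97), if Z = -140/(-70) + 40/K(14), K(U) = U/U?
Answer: 7923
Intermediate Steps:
K(U) = 1
Z = 42 (Z = -140/(-70) + 40/1 = -140*(-1/70) + 40*1 = 2 + 40 = 42)
p = 42
(30 + 27)*(p + 97) = (30 + 27)*(42 + 97) = 57*139 = 7923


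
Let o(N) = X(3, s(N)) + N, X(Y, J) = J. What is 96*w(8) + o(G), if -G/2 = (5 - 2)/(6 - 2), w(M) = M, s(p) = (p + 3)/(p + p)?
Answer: 766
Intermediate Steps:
s(p) = (3 + p)/(2*p) (s(p) = (3 + p)/((2*p)) = (3 + p)*(1/(2*p)) = (3 + p)/(2*p))
G = -3/2 (G = -2*(5 - 2)/(6 - 2) = -6/4 = -2*¾ = -3/2 ≈ -1.5000)
o(N) = N + (3 + N)/(2*N) (o(N) = (3 + N)/(2*N) + N = N + (3 + N)/(2*N))
96*w(8) + o(G) = 96*8 + (½ - 3/2 + 3/(2*(-3/2))) = 768 + (½ - 3/2 + (3/2)*(-⅔)) = 768 + (½ - 3/2 - 1) = 768 - 2 = 766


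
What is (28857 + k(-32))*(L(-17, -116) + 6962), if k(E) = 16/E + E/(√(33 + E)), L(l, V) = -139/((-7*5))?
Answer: 14055345041/70 ≈ 2.0079e+8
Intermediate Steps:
L(l, V) = 139/35 (L(l, V) = -139/(-35) = -139*(-1/35) = 139/35)
k(E) = 16/E + E/√(33 + E)
(28857 + k(-32))*(L(-17, -116) + 6962) = (28857 + (16/(-32) - 32/√(33 - 32)))*(139/35 + 6962) = (28857 + (16*(-1/32) - 32/√1))*(243809/35) = (28857 + (-½ - 32*1))*(243809/35) = (28857 + (-½ - 32))*(243809/35) = (28857 - 65/2)*(243809/35) = (57649/2)*(243809/35) = 14055345041/70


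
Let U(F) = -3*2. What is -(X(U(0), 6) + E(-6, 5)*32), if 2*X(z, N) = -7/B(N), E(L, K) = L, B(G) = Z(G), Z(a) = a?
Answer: 2311/12 ≈ 192.58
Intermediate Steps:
U(F) = -6
B(G) = G
X(z, N) = -7/(2*N) (X(z, N) = (-7/N)/2 = -7/(2*N))
-(X(U(0), 6) + E(-6, 5)*32) = -(-7/2/6 - 6*32) = -(-7/2*⅙ - 192) = -(-7/12 - 192) = -1*(-2311/12) = 2311/12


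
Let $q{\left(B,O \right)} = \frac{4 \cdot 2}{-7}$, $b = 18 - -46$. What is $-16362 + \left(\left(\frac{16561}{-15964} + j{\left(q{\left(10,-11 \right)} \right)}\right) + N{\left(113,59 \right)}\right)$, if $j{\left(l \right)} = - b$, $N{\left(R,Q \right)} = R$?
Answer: $- \frac{260437293}{15964} \approx -16314.0$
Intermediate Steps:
$b = 64$ ($b = 18 + 46 = 64$)
$q{\left(B,O \right)} = - \frac{8}{7}$ ($q{\left(B,O \right)} = 8 \left(- \frac{1}{7}\right) = - \frac{8}{7}$)
$j{\left(l \right)} = -64$ ($j{\left(l \right)} = \left(-1\right) 64 = -64$)
$-16362 + \left(\left(\frac{16561}{-15964} + j{\left(q{\left(10,-11 \right)} \right)}\right) + N{\left(113,59 \right)}\right) = -16362 + \left(\left(\frac{16561}{-15964} - 64\right) + 113\right) = -16362 + \left(\left(16561 \left(- \frac{1}{15964}\right) - 64\right) + 113\right) = -16362 + \left(\left(- \frac{16561}{15964} - 64\right) + 113\right) = -16362 + \left(- \frac{1038257}{15964} + 113\right) = -16362 + \frac{765675}{15964} = - \frac{260437293}{15964}$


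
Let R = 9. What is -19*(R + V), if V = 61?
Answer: -1330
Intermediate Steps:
-19*(R + V) = -19*(9 + 61) = -19*70 = -1330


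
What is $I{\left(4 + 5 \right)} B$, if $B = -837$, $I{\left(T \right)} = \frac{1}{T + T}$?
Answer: $- \frac{93}{2} \approx -46.5$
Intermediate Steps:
$I{\left(T \right)} = \frac{1}{2 T}$
$I{\left(4 + 5 \right)} B = \frac{1}{2 \left(4 + 5\right)} \left(-837\right) = \frac{1}{2 \cdot 9} \left(-837\right) = \frac{1}{2} \cdot \frac{1}{9} \left(-837\right) = \frac{1}{18} \left(-837\right) = - \frac{93}{2}$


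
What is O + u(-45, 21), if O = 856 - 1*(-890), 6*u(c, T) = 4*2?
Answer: 5242/3 ≈ 1747.3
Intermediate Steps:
u(c, T) = 4/3 (u(c, T) = (4*2)/6 = (1/6)*8 = 4/3)
O = 1746 (O = 856 + 890 = 1746)
O + u(-45, 21) = 1746 + 4/3 = 5242/3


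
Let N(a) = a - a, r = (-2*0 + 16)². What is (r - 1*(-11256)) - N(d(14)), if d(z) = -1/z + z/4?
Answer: 11512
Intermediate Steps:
d(z) = -1/z + z/4 (d(z) = -1/z + z*(¼) = -1/z + z/4)
r = 256 (r = (0 + 16)² = 16² = 256)
N(a) = 0
(r - 1*(-11256)) - N(d(14)) = (256 - 1*(-11256)) - 1*0 = (256 + 11256) + 0 = 11512 + 0 = 11512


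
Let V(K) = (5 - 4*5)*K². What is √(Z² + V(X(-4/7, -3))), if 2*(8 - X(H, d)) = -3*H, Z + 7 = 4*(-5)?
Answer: I*√1779/7 ≈ 6.0255*I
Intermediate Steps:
Z = -27 (Z = -7 + 4*(-5) = -7 - 20 = -27)
X(H, d) = 8 + 3*H/2 (X(H, d) = 8 - (-3)*H/2 = 8 + 3*H/2)
V(K) = -15*K² (V(K) = (5 - 20)*K² = -15*K²)
√(Z² + V(X(-4/7, -3))) = √((-27)² - 15*(8 + 3*(-4/7)/2)²) = √(729 - 15*(8 + 3*(-4*⅐)/2)²) = √(729 - 15*(8 + (3/2)*(-4/7))²) = √(729 - 15*(8 - 6/7)²) = √(729 - 15*(50/7)²) = √(729 - 15*2500/49) = √(729 - 37500/49) = √(-1779/49) = I*√1779/7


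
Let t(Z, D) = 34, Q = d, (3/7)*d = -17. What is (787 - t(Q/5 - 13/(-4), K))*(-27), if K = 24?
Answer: -20331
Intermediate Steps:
d = -119/3 (d = (7/3)*(-17) = -119/3 ≈ -39.667)
Q = -119/3 ≈ -39.667
(787 - t(Q/5 - 13/(-4), K))*(-27) = (787 - 1*34)*(-27) = (787 - 34)*(-27) = 753*(-27) = -20331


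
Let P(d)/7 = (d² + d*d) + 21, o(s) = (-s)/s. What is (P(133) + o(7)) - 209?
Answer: 247583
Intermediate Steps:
o(s) = -1
P(d) = 147 + 14*d² (P(d) = 7*((d² + d*d) + 21) = 7*((d² + d²) + 21) = 7*(2*d² + 21) = 7*(21 + 2*d²) = 147 + 14*d²)
(P(133) + o(7)) - 209 = ((147 + 14*133²) - 1) - 209 = ((147 + 14*17689) - 1) - 209 = ((147 + 247646) - 1) - 209 = (247793 - 1) - 209 = 247792 - 209 = 247583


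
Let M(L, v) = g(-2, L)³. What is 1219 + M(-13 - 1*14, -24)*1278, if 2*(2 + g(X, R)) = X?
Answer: -33287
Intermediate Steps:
g(X, R) = -2 + X/2
M(L, v) = -27 (M(L, v) = (-2 + (½)*(-2))³ = (-2 - 1)³ = (-3)³ = -27)
1219 + M(-13 - 1*14, -24)*1278 = 1219 - 27*1278 = 1219 - 34506 = -33287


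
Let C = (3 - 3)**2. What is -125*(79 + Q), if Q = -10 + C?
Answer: -8625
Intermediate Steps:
C = 0 (C = 0**2 = 0)
Q = -10 (Q = -10 + 0 = -10)
-125*(79 + Q) = -125*(79 - 10) = -125*69 = -8625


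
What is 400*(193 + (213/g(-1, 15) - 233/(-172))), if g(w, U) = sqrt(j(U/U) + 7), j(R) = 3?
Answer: 3342900/43 + 8520*sqrt(10) ≈ 1.0468e+5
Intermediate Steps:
g(w, U) = sqrt(10) (g(w, U) = sqrt(3 + 7) = sqrt(10))
400*(193 + (213/g(-1, 15) - 233/(-172))) = 400*(193 + (213/(sqrt(10)) - 233/(-172))) = 400*(193 + (213*(sqrt(10)/10) - 233*(-1/172))) = 400*(193 + (213*sqrt(10)/10 + 233/172)) = 400*(193 + (233/172 + 213*sqrt(10)/10)) = 400*(33429/172 + 213*sqrt(10)/10) = 3342900/43 + 8520*sqrt(10)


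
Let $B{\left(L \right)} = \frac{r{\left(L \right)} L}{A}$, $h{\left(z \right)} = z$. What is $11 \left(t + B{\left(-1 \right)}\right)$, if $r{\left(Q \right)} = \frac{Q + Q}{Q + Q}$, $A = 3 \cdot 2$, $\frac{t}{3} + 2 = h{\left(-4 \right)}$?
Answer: $- \frac{1199}{6} \approx -199.83$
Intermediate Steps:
$t = -18$ ($t = -6 + 3 \left(-4\right) = -6 - 12 = -18$)
$A = 6$
$r{\left(Q \right)} = 1$ ($r{\left(Q \right)} = \frac{2 Q}{2 Q} = 2 Q \frac{1}{2 Q} = 1$)
$B{\left(L \right)} = \frac{L}{6}$ ($B{\left(L \right)} = \frac{1 L}{6} = L \frac{1}{6} = \frac{L}{6}$)
$11 \left(t + B{\left(-1 \right)}\right) = 11 \left(-18 + \frac{1}{6} \left(-1\right)\right) = 11 \left(-18 - \frac{1}{6}\right) = 11 \left(- \frac{109}{6}\right) = - \frac{1199}{6}$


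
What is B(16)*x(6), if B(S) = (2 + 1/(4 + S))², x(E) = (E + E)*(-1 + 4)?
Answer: 15129/100 ≈ 151.29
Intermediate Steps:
x(E) = 6*E (x(E) = (2*E)*3 = 6*E)
B(16)*x(6) = ((9 + 2*16)²/(4 + 16)²)*(6*6) = ((9 + 32)²/20²)*36 = ((1/400)*41²)*36 = ((1/400)*1681)*36 = (1681/400)*36 = 15129/100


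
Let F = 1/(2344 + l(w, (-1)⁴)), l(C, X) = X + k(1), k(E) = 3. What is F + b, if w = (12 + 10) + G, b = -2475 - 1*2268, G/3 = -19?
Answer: -11136563/2348 ≈ -4743.0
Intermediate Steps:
G = -57 (G = 3*(-19) = -57)
b = -4743 (b = -2475 - 2268 = -4743)
w = -35 (w = (12 + 10) - 57 = 22 - 57 = -35)
l(C, X) = 3 + X (l(C, X) = X + 3 = 3 + X)
F = 1/2348 (F = 1/(2344 + (3 + (-1)⁴)) = 1/(2344 + (3 + 1)) = 1/(2344 + 4) = 1/2348 ≈ 0.00042589)
F + b = 1/2348 - 4743 = -11136563/2348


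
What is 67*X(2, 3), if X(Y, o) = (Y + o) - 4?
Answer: 67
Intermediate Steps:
X(Y, o) = -4 + Y + o
67*X(2, 3) = 67*(-4 + 2 + 3) = 67*1 = 67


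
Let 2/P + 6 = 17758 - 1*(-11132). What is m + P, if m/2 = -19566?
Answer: -565144343/14442 ≈ -39132.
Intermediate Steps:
m = -39132 (m = 2*(-19566) = -39132)
P = 1/14442 (P = 2/(-6 + (17758 - 1*(-11132))) = 2/(-6 + (17758 + 11132)) = 2/(-6 + 28890) = 2/28884 = 2*(1/28884) = 1/14442 ≈ 6.9242e-5)
m + P = -39132 + 1/14442 = -565144343/14442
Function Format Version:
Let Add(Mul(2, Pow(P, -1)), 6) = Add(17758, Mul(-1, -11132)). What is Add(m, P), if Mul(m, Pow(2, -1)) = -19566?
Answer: Rational(-565144343, 14442) ≈ -39132.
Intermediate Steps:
m = -39132 (m = Mul(2, -19566) = -39132)
P = Rational(1, 14442) (P = Mul(2, Pow(Add(-6, Add(17758, Mul(-1, -11132))), -1)) = Mul(2, Pow(Add(-6, Add(17758, 11132)), -1)) = Mul(2, Pow(Add(-6, 28890), -1)) = Mul(2, Pow(28884, -1)) = Mul(2, Rational(1, 28884)) = Rational(1, 14442) ≈ 6.9242e-5)
Add(m, P) = Add(-39132, Rational(1, 14442)) = Rational(-565144343, 14442)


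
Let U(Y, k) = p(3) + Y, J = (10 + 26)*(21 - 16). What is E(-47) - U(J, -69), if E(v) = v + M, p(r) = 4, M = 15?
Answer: -216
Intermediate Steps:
J = 180 (J = 36*5 = 180)
E(v) = 15 + v (E(v) = v + 15 = 15 + v)
U(Y, k) = 4 + Y
E(-47) - U(J, -69) = (15 - 47) - (4 + 180) = -32 - 1*184 = -32 - 184 = -216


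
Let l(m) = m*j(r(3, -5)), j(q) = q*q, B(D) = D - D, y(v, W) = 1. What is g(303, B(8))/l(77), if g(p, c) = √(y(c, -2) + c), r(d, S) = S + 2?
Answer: 1/693 ≈ 0.0014430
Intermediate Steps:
r(d, S) = 2 + S
B(D) = 0
j(q) = q²
g(p, c) = √(1 + c)
l(m) = 9*m (l(m) = m*(2 - 5)² = m*(-3)² = m*9 = 9*m)
g(303, B(8))/l(77) = √(1 + 0)/((9*77)) = √1/693 = 1*(1/693) = 1/693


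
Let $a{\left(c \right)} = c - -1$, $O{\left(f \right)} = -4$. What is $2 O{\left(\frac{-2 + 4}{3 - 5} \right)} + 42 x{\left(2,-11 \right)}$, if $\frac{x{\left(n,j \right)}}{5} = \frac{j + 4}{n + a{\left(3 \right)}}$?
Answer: $-253$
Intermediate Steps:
$a{\left(c \right)} = 1 + c$ ($a{\left(c \right)} = c + 1 = 1 + c$)
$x{\left(n,j \right)} = \frac{5 \left(4 + j\right)}{4 + n}$ ($x{\left(n,j \right)} = 5 \frac{j + 4}{n + \left(1 + 3\right)} = 5 \frac{4 + j}{n + 4} = 5 \frac{4 + j}{4 + n} = \frac{5 \left(4 + j\right)}{4 + n}$)
$2 O{\left(\frac{-2 + 4}{3 - 5} \right)} + 42 x{\left(2,-11 \right)} = 2 \left(-4\right) + 42 \frac{5 \left(4 - 11\right)}{4 + 2} = -8 + 42 \cdot 5 \cdot \frac{1}{6} \left(-7\right) = -8 + 42 \left(- \frac{35}{6}\right) = -8 - 245 = -253$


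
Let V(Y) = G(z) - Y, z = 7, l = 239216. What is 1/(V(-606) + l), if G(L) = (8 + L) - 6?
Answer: 1/239831 ≈ 4.1696e-6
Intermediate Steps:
G(L) = 2 + L
V(Y) = 9 - Y (V(Y) = (2 + 7) - Y = 9 - Y)
1/(V(-606) + l) = 1/((9 - 1*(-606)) + 239216) = 1/((9 + 606) + 239216) = 1/(615 + 239216) = 1/239831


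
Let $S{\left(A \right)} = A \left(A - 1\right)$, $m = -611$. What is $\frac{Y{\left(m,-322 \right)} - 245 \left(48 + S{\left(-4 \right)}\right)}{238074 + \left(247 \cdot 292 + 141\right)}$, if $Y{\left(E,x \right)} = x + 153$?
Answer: $- \frac{16829}{310339} \approx -0.054228$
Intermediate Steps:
$S{\left(A \right)} = A \left(-1 + A\right)$
$Y{\left(E,x \right)} = 153 + x$
$\frac{Y{\left(m,-322 \right)} - 245 \left(48 + S{\left(-4 \right)}\right)}{238074 + \left(247 \cdot 292 + 141\right)} = \frac{\left(153 - 322\right) - 245 \left(48 - 4 \left(-1 - 4\right)\right)}{238074 + \left(247 \cdot 292 + 141\right)} = \frac{-169 - 245 \left(48 - -20\right)}{238074 + \left(72124 + 141\right)} = \frac{-169 - 245 \left(48 + 20\right)}{238074 + 72265} = \frac{-169 - 16660}{310339} = \left(-169 - 16660\right) \frac{1}{310339} = \left(-16829\right) \frac{1}{310339} = - \frac{16829}{310339}$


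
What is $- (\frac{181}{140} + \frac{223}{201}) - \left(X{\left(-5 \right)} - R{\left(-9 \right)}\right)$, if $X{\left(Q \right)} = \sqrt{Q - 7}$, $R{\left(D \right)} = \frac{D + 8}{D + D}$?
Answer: $- \frac{198113}{84420} - 2 i \sqrt{3} \approx -2.3468 - 3.4641 i$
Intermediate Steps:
$R{\left(D \right)} = \frac{8 + D}{2 D}$
$X{\left(Q \right)} = \sqrt{-7 + Q}$
$- (\frac{181}{140} + \frac{223}{201}) - \left(X{\left(-5 \right)} - R{\left(-9 \right)}\right) = - (\frac{181}{140} + \frac{223}{201}) - \left(\sqrt{-7 - 5} - \frac{8 - 9}{2 \left(-9\right)}\right) = - (181 \cdot \frac{1}{140} + 223 \cdot \frac{1}{201}) - \left(\sqrt{-12} - \frac{1}{2} \left(- \frac{1}{9}\right) \left(-1\right)\right) = - (\frac{181}{140} + \frac{223}{201}) - \left(2 i \sqrt{3} - \frac{1}{18}\right) = \left(-1\right) \frac{67601}{28140} - \left(2 i \sqrt{3} - \frac{1}{18}\right) = - \frac{67601}{28140} - \left(- \frac{1}{18} + 2 i \sqrt{3}\right) = - \frac{67601}{28140} + \left(\frac{1}{18} - 2 i \sqrt{3}\right) = - \frac{198113}{84420} - 2 i \sqrt{3}$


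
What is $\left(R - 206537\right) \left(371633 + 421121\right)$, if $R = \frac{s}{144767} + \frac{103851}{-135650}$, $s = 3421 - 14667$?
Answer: $- \frac{1607672032596863627559}{9818821775} \approx -1.6373 \cdot 10^{11}$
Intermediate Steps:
$s = -11246$ ($s = 3421 - 14667 = -11246$)
$R = - \frac{16559717617}{19637643550}$ ($R = - \frac{11246}{144767} + \frac{103851}{-135650} = \left(-11246\right) \frac{1}{144767} + 103851 \left(- \frac{1}{135650}\right) = - \frac{11246}{144767} - \frac{103851}{135650} = - \frac{16559717617}{19637643550} \approx -0.84326$)
$\left(R - 206537\right) \left(371633 + 421121\right) = \left(- \frac{16559717617}{19637643550} - 206537\right) \left(371633 + 421121\right) = \left(- \frac{4055916545603967}{19637643550}\right) 792754 = - \frac{1607672032596863627559}{9818821775}$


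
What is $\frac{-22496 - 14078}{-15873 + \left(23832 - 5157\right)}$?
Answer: $- \frac{18287}{1401} \approx -13.053$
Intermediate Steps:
$\frac{-22496 - 14078}{-15873 + \left(23832 - 5157\right)} = - \frac{36574}{-15873 + \left(23832 - 5157\right)} = - \frac{36574}{-15873 + 18675} = - \frac{36574}{2802} = \left(-36574\right) \frac{1}{2802} = - \frac{18287}{1401}$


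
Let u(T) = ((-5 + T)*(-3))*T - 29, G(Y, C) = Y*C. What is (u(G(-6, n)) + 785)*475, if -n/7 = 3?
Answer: -21366450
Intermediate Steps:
n = -21 (n = -7*3 = -21)
G(Y, C) = C*Y
u(T) = -29 + T*(15 - 3*T) (u(T) = (15 - 3*T)*T - 29 = T*(15 - 3*T) - 29 = -29 + T*(15 - 3*T))
(u(G(-6, n)) + 785)*475 = ((-29 - 3*(-21*(-6))² + 15*(-21*(-6))) + 785)*475 = ((-29 - 3*126² + 15*126) + 785)*475 = ((-29 - 3*15876 + 1890) + 785)*475 = ((-29 - 47628 + 1890) + 785)*475 = (-45767 + 785)*475 = -44982*475 = -21366450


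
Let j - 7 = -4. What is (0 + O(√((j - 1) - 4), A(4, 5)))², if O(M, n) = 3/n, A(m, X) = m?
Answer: 9/16 ≈ 0.56250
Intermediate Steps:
j = 3 (j = 7 - 4 = 3)
(0 + O(√((j - 1) - 4), A(4, 5)))² = (0 + 3/4)² = (0 + 3*(¼))² = (0 + ¾)² = (¾)² = 9/16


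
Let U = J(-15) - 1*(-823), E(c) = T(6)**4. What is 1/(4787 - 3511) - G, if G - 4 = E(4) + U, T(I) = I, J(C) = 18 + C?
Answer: -2712775/1276 ≈ -2126.0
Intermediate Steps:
E(c) = 1296 (E(c) = 6**4 = 1296)
U = 826 (U = (18 - 15) - 1*(-823) = 3 + 823 = 826)
G = 2126 (G = 4 + (1296 + 826) = 4 + 2122 = 2126)
1/(4787 - 3511) - G = 1/(4787 - 3511) - 1*2126 = 1/1276 - 2126 = -2712775/1276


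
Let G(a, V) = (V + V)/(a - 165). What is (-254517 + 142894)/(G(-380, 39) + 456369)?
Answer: -60834535/248721027 ≈ -0.24459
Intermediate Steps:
G(a, V) = 2*V/(-165 + a) (G(a, V) = (2*V)/(-165 + a) = 2*V/(-165 + a))
(-254517 + 142894)/(G(-380, 39) + 456369) = (-254517 + 142894)/(2*39/(-165 - 380) + 456369) = -111623/(2*39/(-545) + 456369) = -111623/(2*39*(-1/545) + 456369) = -111623/(-78/545 + 456369) = -111623/248721027/545 = -111623*545/248721027 = -60834535/248721027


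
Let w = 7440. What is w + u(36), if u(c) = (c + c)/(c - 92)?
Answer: 52071/7 ≈ 7438.7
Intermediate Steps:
u(c) = 2*c/(-92 + c) (u(c) = (2*c)/(-92 + c) = 2*c/(-92 + c))
w + u(36) = 7440 + 2*36/(-92 + 36) = 7440 + 2*36/(-56) = 7440 + 2*36*(-1/56) = 7440 - 9/7 = 52071/7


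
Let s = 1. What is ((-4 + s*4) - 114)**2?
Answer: 12996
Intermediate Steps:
((-4 + s*4) - 114)**2 = ((-4 + 1*4) - 114)**2 = ((-4 + 4) - 114)**2 = (0 - 114)**2 = (-114)**2 = 12996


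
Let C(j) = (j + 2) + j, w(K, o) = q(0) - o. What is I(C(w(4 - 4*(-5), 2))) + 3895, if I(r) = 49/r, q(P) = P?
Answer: 7741/2 ≈ 3870.5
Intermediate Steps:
w(K, o) = -o (w(K, o) = 0 - o = -o)
C(j) = 2 + 2*j (C(j) = (2 + j) + j = 2 + 2*j)
I(C(w(4 - 4*(-5), 2))) + 3895 = 49/(2 + 2*(-1*2)) + 3895 = 49/(2 + 2*(-2)) + 3895 = 49/(2 - 4) + 3895 = 49/(-2) + 3895 = 49*(-1/2) + 3895 = -49/2 + 3895 = 7741/2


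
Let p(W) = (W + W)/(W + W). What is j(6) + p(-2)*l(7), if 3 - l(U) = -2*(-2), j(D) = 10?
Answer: 9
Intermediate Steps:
l(U) = -1 (l(U) = 3 - (-2)*(-2) = 3 - 1*4 = 3 - 4 = -1)
p(W) = 1 (p(W) = (2*W)/((2*W)) = (2*W)*(1/(2*W)) = 1)
j(6) + p(-2)*l(7) = 10 + 1*(-1) = 10 - 1 = 9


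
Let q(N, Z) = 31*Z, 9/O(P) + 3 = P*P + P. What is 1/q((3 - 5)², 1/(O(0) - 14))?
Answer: -17/31 ≈ -0.54839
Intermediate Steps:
O(P) = 9/(-3 + P + P²) (O(P) = 9/(-3 + (P*P + P)) = 9/(-3 + (P² + P)) = 9/(-3 + (P + P²)) = 9/(-3 + P + P²))
1/q((3 - 5)², 1/(O(0) - 14)) = 1/(31/(9/(-3 + 0 + 0²) - 14)) = 1/(31/(9/(-3 + 0 + 0) - 14)) = 1/(31/(9/(-3) - 14)) = 1/(31/(9*(-⅓) - 14)) = 1/(31/(-3 - 14)) = 1/(31/(-17)) = 1/(31*(-1/17)) = 1/(-31/17) = -17/31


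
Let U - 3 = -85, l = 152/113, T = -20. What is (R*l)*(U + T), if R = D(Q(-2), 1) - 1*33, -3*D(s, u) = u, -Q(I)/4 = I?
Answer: 516800/113 ≈ 4573.5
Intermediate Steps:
l = 152/113 (l = 152*(1/113) = 152/113 ≈ 1.3451)
Q(I) = -4*I
U = -82 (U = 3 - 85 = -82)
D(s, u) = -u/3
R = -100/3 (R = -⅓*1 - 1*33 = -⅓ - 33 = -100/3 ≈ -33.333)
(R*l)*(U + T) = (-100/3*152/113)*(-82 - 20) = -15200/339*(-102) = 516800/113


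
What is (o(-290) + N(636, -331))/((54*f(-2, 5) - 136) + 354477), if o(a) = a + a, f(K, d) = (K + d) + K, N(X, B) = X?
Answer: 56/354395 ≈ 0.00015802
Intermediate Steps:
f(K, d) = d + 2*K
o(a) = 2*a
(o(-290) + N(636, -331))/((54*f(-2, 5) - 136) + 354477) = (2*(-290) + 636)/((54*(5 + 2*(-2)) - 136) + 354477) = (-580 + 636)/((54*(5 - 4) - 136) + 354477) = 56/((54*1 - 136) + 354477) = 56/((54 - 136) + 354477) = 56/(-82 + 354477) = 56/354395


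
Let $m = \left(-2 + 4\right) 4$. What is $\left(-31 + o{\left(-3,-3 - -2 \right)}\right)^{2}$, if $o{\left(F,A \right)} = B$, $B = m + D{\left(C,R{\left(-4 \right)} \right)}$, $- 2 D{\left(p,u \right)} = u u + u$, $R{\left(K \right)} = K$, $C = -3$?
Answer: $841$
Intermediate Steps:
$D{\left(p,u \right)} = - \frac{u}{2} - \frac{u^{2}}{2}$ ($D{\left(p,u \right)} = - \frac{u u + u}{2} = - \frac{u^{2} + u}{2} = - \frac{u + u^{2}}{2} = - \frac{u}{2} - \frac{u^{2}}{2}$)
$m = 8$ ($m = 2 \cdot 4 = 8$)
$B = 2$ ($B = 8 - - 2 \left(1 - 4\right) = 8 - \left(-2\right) \left(-3\right) = 8 - 6 = 2$)
$o{\left(F,A \right)} = 2$
$\left(-31 + o{\left(-3,-3 - -2 \right)}\right)^{2} = \left(-31 + 2\right)^{2} = \left(-29\right)^{2} = 841$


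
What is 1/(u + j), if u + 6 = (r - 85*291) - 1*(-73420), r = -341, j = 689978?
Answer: 1/738316 ≈ 1.3544e-6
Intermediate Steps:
u = 48338 (u = -6 + ((-341 - 85*291) - 1*(-73420)) = -6 + ((-341 - 24735) + 73420) = -6 + (-25076 + 73420) = -6 + 48344 = 48338)
1/(u + j) = 1/(48338 + 689978) = 1/738316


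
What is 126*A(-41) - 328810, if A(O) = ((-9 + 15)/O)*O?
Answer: -328054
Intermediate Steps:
A(O) = 6 (A(O) = (6/O)*O = 6)
126*A(-41) - 328810 = 126*6 - 328810 = 756 - 328810 = -328054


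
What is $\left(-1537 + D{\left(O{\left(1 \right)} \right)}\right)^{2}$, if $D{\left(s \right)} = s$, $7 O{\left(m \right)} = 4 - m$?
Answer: $\frac{115691536}{49} \approx 2.3611 \cdot 10^{6}$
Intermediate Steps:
$O{\left(m \right)} = \frac{4}{7} - \frac{m}{7}$ ($O{\left(m \right)} = \frac{4 - m}{7} = \frac{4}{7} - \frac{m}{7}$)
$\left(-1537 + D{\left(O{\left(1 \right)} \right)}\right)^{2} = \left(-1537 + \left(\frac{4}{7} - \frac{1}{7}\right)\right)^{2} = \left(-1537 + \frac{3}{7}\right)^{2} = \left(- \frac{10756}{7}\right)^{2} = \frac{115691536}{49}$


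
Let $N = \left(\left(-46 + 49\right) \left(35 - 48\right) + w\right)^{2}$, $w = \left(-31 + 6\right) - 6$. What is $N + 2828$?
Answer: $7728$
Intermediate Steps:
$w = -31$ ($w = -25 - 6 = -31$)
$N = 4900$ ($N = \left(\left(-46 + 49\right) \left(35 - 48\right) - 31\right)^{2} = \left(3 \left(-13\right) - 31\right)^{2} = \left(-39 - 31\right)^{2} = \left(-70\right)^{2} = 4900$)
$N + 2828 = 4900 + 2828 = 7728$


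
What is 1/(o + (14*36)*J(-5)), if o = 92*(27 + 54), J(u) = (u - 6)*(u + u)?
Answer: 1/62892 ≈ 1.5900e-5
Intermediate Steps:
J(u) = 2*u*(-6 + u) (J(u) = (-6 + u)*(2*u) = 2*u*(-6 + u))
o = 7452 (o = 92*81 = 7452)
1/(o + (14*36)*J(-5)) = 1/(7452 + (14*36)*(2*(-5)*(-6 - 5))) = 1/(7452 + 504*(2*(-5)*(-11))) = 1/(7452 + 504*110) = 1/(7452 + 55440) = 1/62892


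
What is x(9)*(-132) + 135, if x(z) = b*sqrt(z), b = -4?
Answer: 1719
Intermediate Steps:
x(z) = -4*sqrt(z)
x(9)*(-132) + 135 = -4*sqrt(9)*(-132) + 135 = -4*3*(-132) + 135 = -12*(-132) + 135 = 1584 + 135 = 1719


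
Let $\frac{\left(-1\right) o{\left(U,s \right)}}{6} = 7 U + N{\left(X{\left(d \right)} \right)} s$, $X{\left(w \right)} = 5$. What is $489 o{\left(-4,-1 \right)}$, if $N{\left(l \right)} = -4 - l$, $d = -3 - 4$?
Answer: $55746$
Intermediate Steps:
$d = -7$
$o{\left(U,s \right)} = - 42 U + 54 s$ ($o{\left(U,s \right)} = - 6 \left(7 U + \left(-4 - 5\right) s\right) = - 6 \left(7 U - 9 s\right) = - 6 \left(- 9 s + 7 U\right) = - 42 U + 54 s$)
$489 o{\left(-4,-1 \right)} = 489 \left(\left(-42\right) \left(-4\right) + 54 \left(-1\right)\right) = 489 \left(168 - 54\right) = 489 \cdot 114 = 55746$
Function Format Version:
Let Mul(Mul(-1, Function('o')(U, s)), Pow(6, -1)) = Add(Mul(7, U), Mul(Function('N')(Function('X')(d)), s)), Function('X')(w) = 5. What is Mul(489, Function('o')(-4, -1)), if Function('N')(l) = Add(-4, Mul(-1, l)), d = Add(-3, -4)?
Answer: 55746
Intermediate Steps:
d = -7
Function('o')(U, s) = Add(Mul(-42, U), Mul(54, s)) (Function('o')(U, s) = Mul(-6, Add(Mul(7, U), Mul(Add(-4, Mul(-1, 5)), s))) = Mul(-6, Add(Mul(7, U), Mul(Add(-4, -5), s))) = Mul(-6, Add(Mul(7, U), Mul(-9, s))) = Mul(-6, Add(Mul(-9, s), Mul(7, U))) = Add(Mul(-42, U), Mul(54, s)))
Mul(489, Function('o')(-4, -1)) = Mul(489, Add(Mul(-42, -4), Mul(54, -1))) = Mul(489, Add(168, -54)) = Mul(489, 114) = 55746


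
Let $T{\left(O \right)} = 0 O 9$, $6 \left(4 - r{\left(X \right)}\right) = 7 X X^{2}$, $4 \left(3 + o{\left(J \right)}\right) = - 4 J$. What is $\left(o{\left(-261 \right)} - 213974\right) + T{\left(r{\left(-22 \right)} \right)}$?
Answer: $-213716$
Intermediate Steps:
$o{\left(J \right)} = -3 - J$ ($o{\left(J \right)} = -3 + \frac{\left(-4\right) J}{4} = -3 - J$)
$r{\left(X \right)} = 4 - \frac{7 X^{3}}{6}$ ($r{\left(X \right)} = 4 - \frac{7 X X^{2}}{6} = 4 - \frac{7 X^{3}}{6}$)
$T{\left(O \right)} = 0$ ($T{\left(O \right)} = 0 \cdot 9 = 0$)
$\left(o{\left(-261 \right)} - 213974\right) + T{\left(r{\left(-22 \right)} \right)} = \left(\left(-3 - -261\right) - 213974\right) + 0 = \left(\left(-3 + 261\right) - 213974\right) + 0 = \left(258 - 213974\right) + 0 = -213716 + 0 = -213716$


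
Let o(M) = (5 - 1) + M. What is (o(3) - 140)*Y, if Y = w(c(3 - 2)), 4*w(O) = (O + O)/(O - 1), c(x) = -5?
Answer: -665/12 ≈ -55.417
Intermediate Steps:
o(M) = 4 + M
w(O) = O/(2*(-1 + O)) (w(O) = ((O + O)/(O - 1))/4 = ((2*O)/(-1 + O))/4 = (2*O/(-1 + O))/4 = O/(2*(-1 + O)))
Y = 5/12 (Y = (½)*(-5)/(-1 - 5) = (½)*(-5)/(-6) = (½)*(-5)*(-⅙) = 5/12 ≈ 0.41667)
(o(3) - 140)*Y = ((4 + 3) - 140)*(5/12) = (7 - 140)*(5/12) = -133*5/12 = -665/12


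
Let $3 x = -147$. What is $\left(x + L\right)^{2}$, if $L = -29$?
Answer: $6084$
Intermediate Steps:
$x = -49$ ($x = \frac{1}{3} \left(-147\right) = -49$)
$\left(x + L\right)^{2} = \left(-49 - 29\right)^{2} = \left(-78\right)^{2} = 6084$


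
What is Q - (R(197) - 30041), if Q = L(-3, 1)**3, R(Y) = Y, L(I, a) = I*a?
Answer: 29817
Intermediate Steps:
Q = -27 (Q = (-3*1)**3 = (-3)**3 = -27)
Q - (R(197) - 30041) = -27 - (197 - 30041) = -27 - 1*(-29844) = -27 + 29844 = 29817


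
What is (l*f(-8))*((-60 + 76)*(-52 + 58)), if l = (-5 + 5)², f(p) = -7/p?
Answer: 0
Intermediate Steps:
l = 0 (l = 0² = 0)
(l*f(-8))*((-60 + 76)*(-52 + 58)) = (0*(-7/(-8)))*((-60 + 76)*(-52 + 58)) = (0*(-7*(-⅛)))*(16*6) = (0*(7/8))*96 = 0*96 = 0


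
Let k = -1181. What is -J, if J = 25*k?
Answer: 29525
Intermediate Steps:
J = -29525 (J = 25*(-1181) = -29525)
-J = -1*(-29525) = 29525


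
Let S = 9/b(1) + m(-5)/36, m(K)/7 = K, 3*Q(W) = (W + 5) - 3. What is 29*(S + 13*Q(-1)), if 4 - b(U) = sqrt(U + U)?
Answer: 43355/252 + 261*sqrt(2)/14 ≈ 198.41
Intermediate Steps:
Q(W) = 2/3 + W/3 (Q(W) = ((W + 5) - 3)/3 = ((5 + W) - 3)/3 = (2 + W)/3 = 2/3 + W/3)
m(K) = 7*K
b(U) = 4 - sqrt(2)*sqrt(U) (b(U) = 4 - sqrt(U + U) = 4 - sqrt(2*U) = 4 - sqrt(2)*sqrt(U))
S = -35/36 + 9/(4 - sqrt(2)) (S = 9/(4 - sqrt(2)*sqrt(1)) + (7*(-5))/36 = 9/(4 - 1*sqrt(2)*1) - 35*1/36 = 9/(4 - sqrt(2)) - 35/36 = -35/36 + 9/(4 - sqrt(2)) ≈ 2.5083)
29*(S + 13*Q(-1)) = 29*((403/252 + 9*sqrt(2)/14) + 13*(2/3 + (1/3)*(-1))) = 29*((403/252 + 9*sqrt(2)/14) + 13*(2/3 - 1/3)) = 29*((403/252 + 9*sqrt(2)/14) + 13*(1/3)) = 29*((403/252 + 9*sqrt(2)/14) + 13/3) = 29*(1495/252 + 9*sqrt(2)/14) = 43355/252 + 261*sqrt(2)/14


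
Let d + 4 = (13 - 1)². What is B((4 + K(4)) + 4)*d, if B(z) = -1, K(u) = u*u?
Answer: -140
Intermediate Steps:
K(u) = u²
d = 140 (d = -4 + (13 - 1)² = -4 + 12² = -4 + 144 = 140)
B((4 + K(4)) + 4)*d = -1*140 = -140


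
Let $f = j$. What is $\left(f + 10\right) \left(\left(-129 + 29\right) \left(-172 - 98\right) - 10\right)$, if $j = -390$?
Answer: $-10256200$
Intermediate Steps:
$f = -390$
$\left(f + 10\right) \left(\left(-129 + 29\right) \left(-172 - 98\right) - 10\right) = \left(-390 + 10\right) \left(\left(-129 + 29\right) \left(-172 - 98\right) - 10\right) = - 380 \left(\left(-100\right) \left(-270\right) - 10\right) = - 380 \left(27000 - 10\right) = \left(-380\right) 26990 = -10256200$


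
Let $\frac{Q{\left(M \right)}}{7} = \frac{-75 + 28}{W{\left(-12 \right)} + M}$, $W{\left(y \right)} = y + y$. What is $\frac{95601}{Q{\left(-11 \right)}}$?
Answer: $\frac{478005}{47} \approx 10170.0$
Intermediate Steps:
$W{\left(y \right)} = 2 y$
$Q{\left(M \right)} = - \frac{329}{-24 + M}$ ($Q{\left(M \right)} = 7 \frac{-75 + 28}{2 \left(-12\right) + M} = 7 \left(- \frac{47}{-24 + M}\right) = - \frac{329}{-24 + M}$)
$\frac{95601}{Q{\left(-11 \right)}} = \frac{95601}{\left(-329\right) \frac{1}{-24 - 11}} = \frac{95601}{\left(-329\right) \frac{1}{-35}} = \frac{95601}{\left(-329\right) \left(- \frac{1}{35}\right)} = \frac{95601}{\frac{47}{5}} = 95601 \cdot \frac{5}{47} = \frac{478005}{47}$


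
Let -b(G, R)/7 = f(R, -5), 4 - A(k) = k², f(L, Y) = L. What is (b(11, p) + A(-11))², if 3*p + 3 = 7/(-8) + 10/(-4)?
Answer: 667489/64 ≈ 10430.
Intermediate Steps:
p = -17/8 (p = -1 + (7/(-8) + 10/(-4))/3 = -1 + (7*(-⅛) + 10*(-¼))/3 = -1 + (-7/8 - 5/2)/3 = -1 + (⅓)*(-27/8) = -1 - 9/8 = -17/8 ≈ -2.1250)
A(k) = 4 - k²
b(G, R) = -7*R
(b(11, p) + A(-11))² = (-7*(-17/8) + (4 - 1*(-11)²))² = (119/8 + (4 - 1*121))² = (119/8 + (4 - 121))² = (119/8 - 117)² = (-817/8)² = 667489/64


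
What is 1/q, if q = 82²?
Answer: 1/6724 ≈ 0.00014872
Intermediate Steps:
q = 6724
1/q = 1/6724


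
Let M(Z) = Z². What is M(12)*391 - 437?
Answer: 55867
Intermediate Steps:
M(12)*391 - 437 = 12²*391 - 437 = 144*391 - 437 = 56304 - 437 = 55867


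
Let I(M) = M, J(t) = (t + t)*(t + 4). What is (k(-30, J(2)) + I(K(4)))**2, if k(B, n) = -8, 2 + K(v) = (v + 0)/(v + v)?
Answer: 361/4 ≈ 90.250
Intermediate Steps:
K(v) = -3/2 (K(v) = -2 + (v + 0)/(v + v) = -2 + v/((2*v)) = -2 + v*(1/(2*v)) = -2 + 1/2 = -3/2)
J(t) = 2*t*(4 + t) (J(t) = (2*t)*(4 + t) = 2*t*(4 + t))
(k(-30, J(2)) + I(K(4)))**2 = (-8 - 3/2)**2 = (-19/2)**2 = 361/4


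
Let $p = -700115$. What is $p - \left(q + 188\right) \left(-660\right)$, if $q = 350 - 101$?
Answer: $-411695$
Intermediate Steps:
$q = 249$ ($q = 350 - 101 = 249$)
$p - \left(q + 188\right) \left(-660\right) = -700115 - \left(249 + 188\right) \left(-660\right) = -700115 - 437 \left(-660\right) = -700115 - -288420 = -700115 + 288420 = -411695$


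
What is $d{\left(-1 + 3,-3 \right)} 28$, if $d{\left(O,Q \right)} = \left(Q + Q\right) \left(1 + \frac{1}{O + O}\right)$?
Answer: $-210$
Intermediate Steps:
$d{\left(O,Q \right)} = 2 Q \left(1 + \frac{1}{2 O}\right)$
$d{\left(-1 + 3,-3 \right)} 28 = \left(2 \left(-3\right) - \frac{3}{-1 + 3}\right) 28 = \left(-6 - \frac{3}{2}\right) 28 = \left(- \frac{15}{2}\right) 28 = -210$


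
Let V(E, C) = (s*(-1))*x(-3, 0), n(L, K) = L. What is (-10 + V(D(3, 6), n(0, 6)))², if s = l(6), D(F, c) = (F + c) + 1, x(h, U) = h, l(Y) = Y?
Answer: 64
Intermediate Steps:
D(F, c) = 1 + F + c
s = 6
V(E, C) = 18 (V(E, C) = (6*(-1))*(-3) = -6*(-3) = 18)
(-10 + V(D(3, 6), n(0, 6)))² = (-10 + 18)² = 8² = 64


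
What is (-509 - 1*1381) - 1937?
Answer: -3827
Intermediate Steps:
(-509 - 1*1381) - 1937 = (-509 - 1381) - 1937 = -1890 - 1937 = -3827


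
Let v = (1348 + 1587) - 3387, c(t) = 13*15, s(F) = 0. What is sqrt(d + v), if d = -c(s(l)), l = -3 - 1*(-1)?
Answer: I*sqrt(647) ≈ 25.436*I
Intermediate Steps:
l = -2 (l = -3 + 1 = -2)
c(t) = 195
v = -452 (v = 2935 - 3387 = -452)
d = -195 (d = -1*195 = -195)
sqrt(d + v) = sqrt(-195 - 452) = sqrt(-647) = I*sqrt(647)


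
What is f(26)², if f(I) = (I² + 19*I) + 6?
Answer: 1382976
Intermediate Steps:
f(I) = 6 + I² + 19*I
f(26)² = (6 + 26² + 19*26)² = (6 + 676 + 494)² = 1176² = 1382976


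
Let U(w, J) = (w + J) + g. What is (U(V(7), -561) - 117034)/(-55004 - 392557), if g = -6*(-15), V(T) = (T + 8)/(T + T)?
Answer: 1645055/6265854 ≈ 0.26254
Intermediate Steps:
V(T) = (8 + T)/(2*T) (V(T) = (8 + T)/((2*T)) = (8 + T)*(1/(2*T)) = (8 + T)/(2*T))
g = 90
U(w, J) = 90 + J + w (U(w, J) = (w + J) + 90 = (J + w) + 90 = 90 + J + w)
(U(V(7), -561) - 117034)/(-55004 - 392557) = ((90 - 561 + (1/2)*(8 + 7)/7) - 117034)/(-55004 - 392557) = ((90 - 561 + (1/2)*(1/7)*15) - 117034)/(-447561) = ((90 - 561 + 15/14) - 117034)*(-1/447561) = (-6579/14 - 117034)*(-1/447561) = -1645055/14*(-1/447561) = 1645055/6265854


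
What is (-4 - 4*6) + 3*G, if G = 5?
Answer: -13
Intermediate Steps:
(-4 - 4*6) + 3*G = (-4 - 4*6) + 3*5 = (-4 - 24) + 15 = -28 + 15 = -13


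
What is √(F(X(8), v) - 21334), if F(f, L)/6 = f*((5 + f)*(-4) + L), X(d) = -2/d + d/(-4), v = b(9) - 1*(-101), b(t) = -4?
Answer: I*√22495 ≈ 149.98*I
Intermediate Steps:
v = 97 (v = -4 - 1*(-101) = -4 + 101 = 97)
X(d) = -2/d - d/4 (X(d) = -2/d + d*(-¼) = -2/d - d/4)
F(f, L) = 6*f*(-20 + L - 4*f) (F(f, L) = 6*(f*((5 + f)*(-4) + L)) = 6*(f*((-20 - 4*f) + L)) = 6*(f*(-20 + L - 4*f)) = 6*f*(-20 + L - 4*f))
√(F(X(8), v) - 21334) = √(6*(-2/8 - ¼*8)*(-20 + 97 - 4*(-2/8 - ¼*8)) - 21334) = √(6*(-2*⅛ - 2)*(-20 + 97 - 4*(-2*⅛ - 2)) - 21334) = √(6*(-¼ - 2)*(-20 + 97 - 4*(-¼ - 2)) - 21334) = √(6*(-9/4)*(-20 + 97 - 4*(-9/4)) - 21334) = √(6*(-9/4)*(-20 + 97 + 9) - 21334) = √(6*(-9/4)*86 - 21334) = √(-1161 - 21334) = √(-22495) = I*√22495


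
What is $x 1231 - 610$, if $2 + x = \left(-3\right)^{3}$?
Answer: $-36309$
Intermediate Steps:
$x = -29$ ($x = -2 + \left(-3\right)^{3} = -2 - 27 = -29$)
$x 1231 - 610 = \left(-29\right) 1231 - 610 = -35699 - 610 = -36309$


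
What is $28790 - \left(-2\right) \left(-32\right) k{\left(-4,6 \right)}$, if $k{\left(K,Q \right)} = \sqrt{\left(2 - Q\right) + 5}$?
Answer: $28726$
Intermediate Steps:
$k{\left(K,Q \right)} = \sqrt{7 - Q}$
$28790 - \left(-2\right) \left(-32\right) k{\left(-4,6 \right)} = 28790 - \left(-2\right) \left(-32\right) \sqrt{7 - 6} = 28790 - 64 \sqrt{7 - 6} = 28790 - 64 \sqrt{1} = 28790 - 64 \cdot 1 = 28790 - 64 = 28726$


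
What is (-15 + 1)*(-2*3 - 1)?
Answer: 98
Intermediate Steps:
(-15 + 1)*(-2*3 - 1) = -14*(-6 - 1) = -14*(-7) = 98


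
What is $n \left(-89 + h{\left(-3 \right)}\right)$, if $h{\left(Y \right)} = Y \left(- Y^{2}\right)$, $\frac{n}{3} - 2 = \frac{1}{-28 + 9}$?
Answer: $- \frac{6882}{19} \approx -362.21$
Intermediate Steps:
$n = \frac{111}{19}$ ($n = 6 + \frac{3}{-28 + 9} = 6 + \frac{3}{-19} = 6 + 3 \left(- \frac{1}{19}\right) = 6 - \frac{3}{19} = \frac{111}{19} \approx 5.8421$)
$h{\left(Y \right)} = - Y^{3}$
$n \left(-89 + h{\left(-3 \right)}\right) = \frac{111 \left(-89 - \left(-3\right)^{3}\right)}{19} = \frac{111 \left(-89 - -27\right)}{19} = \frac{111 \left(-89 + 27\right)}{19} = \frac{111}{19} \left(-62\right) = - \frac{6882}{19}$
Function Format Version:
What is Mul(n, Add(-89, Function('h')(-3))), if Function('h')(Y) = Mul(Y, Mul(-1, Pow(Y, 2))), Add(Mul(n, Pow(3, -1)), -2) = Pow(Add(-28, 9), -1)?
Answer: Rational(-6882, 19) ≈ -362.21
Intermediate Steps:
n = Rational(111, 19) (n = Add(6, Mul(3, Pow(Add(-28, 9), -1))) = Add(6, Mul(3, Pow(-19, -1))) = Add(6, Mul(3, Rational(-1, 19))) = Add(6, Rational(-3, 19)) = Rational(111, 19) ≈ 5.8421)
Function('h')(Y) = Mul(-1, Pow(Y, 3))
Mul(n, Add(-89, Function('h')(-3))) = Mul(Rational(111, 19), Add(-89, Mul(-1, Pow(-3, 3)))) = Mul(Rational(111, 19), Add(-89, Mul(-1, -27))) = Mul(Rational(111, 19), Add(-89, 27)) = Mul(Rational(111, 19), -62) = Rational(-6882, 19)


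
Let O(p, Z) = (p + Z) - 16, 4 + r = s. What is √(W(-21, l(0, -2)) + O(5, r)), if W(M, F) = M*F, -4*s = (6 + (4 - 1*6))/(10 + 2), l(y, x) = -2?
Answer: √969/6 ≈ 5.1881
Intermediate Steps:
s = -1/12 (s = -(6 + (4 - 1*6))/(4*(10 + 2)) = -(6 + (4 - 6))/(4*12) = -(6 - 2)/(4*12) = -1/12 ≈ -0.083333)
W(M, F) = F*M
r = -49/12 (r = -4 - 1/12 = -49/12 ≈ -4.0833)
O(p, Z) = -16 + Z + p (O(p, Z) = (Z + p) - 16 = -16 + Z + p)
√(W(-21, l(0, -2)) + O(5, r)) = √(-2*(-21) + (-16 - 49/12 + 5)) = √(42 - 181/12) = √(323/12) = √969/6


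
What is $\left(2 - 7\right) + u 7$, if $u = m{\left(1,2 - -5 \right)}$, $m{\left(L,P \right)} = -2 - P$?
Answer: $-68$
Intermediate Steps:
$u = -9$ ($u = -2 - \left(2 - -5\right) = -2 - \left(2 + 5\right) = -2 - 7 = -9$)
$\left(2 - 7\right) + u 7 = \left(2 - 7\right) - 63 = -5 - 63 = -68$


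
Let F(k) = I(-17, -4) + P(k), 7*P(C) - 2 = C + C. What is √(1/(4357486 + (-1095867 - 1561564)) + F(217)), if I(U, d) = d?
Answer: √381987790455/80955 ≈ 7.6345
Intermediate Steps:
P(C) = 2/7 + 2*C/7 (P(C) = 2/7 + (C + C)/7 = 2/7 + (2*C)/7 = 2/7 + 2*C/7)
F(k) = -26/7 + 2*k/7 (F(k) = -4 + (2/7 + 2*k/7) = -26/7 + 2*k/7)
√(1/(4357486 + (-1095867 - 1561564)) + F(217)) = √(1/(4357486 + (-1095867 - 1561564)) + (-26/7 + (2/7)*217)) = √(1/(4357486 - 2657431) + (-26/7 + 62)) = √(1/1700055 + 408/7) = √(99088921/1700055) = √381987790455/80955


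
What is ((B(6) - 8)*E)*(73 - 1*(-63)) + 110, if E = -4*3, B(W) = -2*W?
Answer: 32750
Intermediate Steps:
E = -12
((B(6) - 8)*E)*(73 - 1*(-63)) + 110 = ((-2*6 - 8)*(-12))*(73 - 1*(-63)) + 110 = ((-12 - 8)*(-12))*(73 + 63) + 110 = -20*(-12)*136 + 110 = 240*136 + 110 = 32640 + 110 = 32750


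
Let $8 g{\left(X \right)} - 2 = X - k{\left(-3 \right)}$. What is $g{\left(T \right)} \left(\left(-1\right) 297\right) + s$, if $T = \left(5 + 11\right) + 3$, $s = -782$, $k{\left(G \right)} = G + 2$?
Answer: $- \frac{6395}{4} \approx -1598.8$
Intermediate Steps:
$k{\left(G \right)} = 2 + G$
$T = 19$ ($T = 16 + 3 = 19$)
$g{\left(X \right)} = \frac{3}{8} + \frac{X}{8}$ ($g{\left(X \right)} = \frac{1}{4} + \frac{X - \left(2 - 3\right)}{8} = \frac{1}{4} + \frac{X - -1}{8} = \frac{1}{4} + \frac{X + 1}{8} = \frac{1}{4} + \frac{1 + X}{8} = \frac{1}{4} + \left(\frac{1}{8} + \frac{X}{8}\right) = \frac{3}{8} + \frac{X}{8}$)
$g{\left(T \right)} \left(\left(-1\right) 297\right) + s = \left(\frac{3}{8} + \frac{1}{8} \cdot 19\right) \left(\left(-1\right) 297\right) - 782 = \left(\frac{3}{8} + \frac{19}{8}\right) \left(-297\right) - 782 = \frac{11}{4} \left(-297\right) - 782 = - \frac{3267}{4} - 782 = - \frac{6395}{4}$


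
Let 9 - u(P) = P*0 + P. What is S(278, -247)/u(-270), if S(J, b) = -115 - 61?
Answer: -176/279 ≈ -0.63082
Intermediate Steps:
u(P) = 9 - P (u(P) = 9 - (P*0 + P) = 9 - (0 + P) = 9 - P)
S(J, b) = -176
S(278, -247)/u(-270) = -176/(9 - 1*(-270)) = -176/(9 + 270) = -176/279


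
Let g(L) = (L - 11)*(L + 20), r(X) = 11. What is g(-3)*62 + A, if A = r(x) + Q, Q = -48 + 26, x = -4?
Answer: -14767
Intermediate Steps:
Q = -22
A = -11 (A = 11 - 22 = -11)
g(L) = (-11 + L)*(20 + L)
g(-3)*62 + A = (-220 + (-3)² + 9*(-3))*62 - 11 = (-220 + 9 - 27)*62 - 11 = -238*62 - 11 = -14756 - 11 = -14767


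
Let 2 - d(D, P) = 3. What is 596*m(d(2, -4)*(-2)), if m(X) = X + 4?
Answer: 3576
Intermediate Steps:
d(D, P) = -1 (d(D, P) = 2 - 1*3 = 2 - 3 = -1)
m(X) = 4 + X
596*m(d(2, -4)*(-2)) = 596*(4 - 1*(-2)) = 596*(4 + 2) = 596*6 = 3576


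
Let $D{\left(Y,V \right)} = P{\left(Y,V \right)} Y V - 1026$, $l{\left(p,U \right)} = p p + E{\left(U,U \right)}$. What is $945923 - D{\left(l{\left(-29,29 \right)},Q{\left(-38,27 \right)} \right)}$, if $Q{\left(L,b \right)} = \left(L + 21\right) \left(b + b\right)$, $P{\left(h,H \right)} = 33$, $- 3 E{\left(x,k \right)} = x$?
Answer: $26131361$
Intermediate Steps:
$E{\left(x,k \right)} = - \frac{x}{3}$
$Q{\left(L,b \right)} = 2 b \left(21 + L\right)$ ($Q{\left(L,b \right)} = \left(21 + L\right) 2 b = 2 b \left(21 + L\right)$)
$l{\left(p,U \right)} = p^{2} - \frac{U}{3}$ ($l{\left(p,U \right)} = p p - \frac{U}{3} = p^{2} - \frac{U}{3}$)
$D{\left(Y,V \right)} = -1026 + 33 V Y$ ($D{\left(Y,V \right)} = 33 Y V - 1026 = 33 V Y - 1026 = -1026 + 33 V Y$)
$945923 - D{\left(l{\left(-29,29 \right)},Q{\left(-38,27 \right)} \right)} = 945923 - \left(-1026 + 33 \cdot 2 \cdot 27 \left(21 - 38\right) \left(\left(-29\right)^{2} - \frac{29}{3}\right)\right) = 945923 - \left(-1026 + 33 \cdot 2 \cdot 27 \left(-17\right) \left(841 - \frac{29}{3}\right)\right) = 945923 - \left(-1026 + 33 \left(-918\right) \frac{2494}{3}\right) = 945923 - \left(-1026 - 25184412\right) = 945923 - -25185438 = 945923 + 25185438 = 26131361$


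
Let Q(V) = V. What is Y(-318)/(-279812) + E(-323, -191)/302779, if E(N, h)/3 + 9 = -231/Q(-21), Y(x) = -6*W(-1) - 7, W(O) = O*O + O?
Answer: 3798325/84721197548 ≈ 4.4833e-5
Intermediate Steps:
W(O) = O + O² (W(O) = O² + O = O + O²)
Y(x) = -7 (Y(x) = -(-6)*(1 - 1) - 7 = -(-6)*0 - 7 = -6*0 - 7 = 0 - 7 = -7)
E(N, h) = 6 (E(N, h) = -27 + 3*(-231/(-21)) = -27 + 3*(-231*(-1/21)) = -27 + 3*11 = -27 + 33 = 6)
Y(-318)/(-279812) + E(-323, -191)/302779 = -7/(-279812) + 6/302779 = -7*(-1/279812) + 6*(1/302779) = 7/279812 + 6/302779 = 3798325/84721197548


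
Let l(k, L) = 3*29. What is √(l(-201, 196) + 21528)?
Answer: √21615 ≈ 147.02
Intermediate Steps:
l(k, L) = 87
√(l(-201, 196) + 21528) = √(87 + 21528) = √21615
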